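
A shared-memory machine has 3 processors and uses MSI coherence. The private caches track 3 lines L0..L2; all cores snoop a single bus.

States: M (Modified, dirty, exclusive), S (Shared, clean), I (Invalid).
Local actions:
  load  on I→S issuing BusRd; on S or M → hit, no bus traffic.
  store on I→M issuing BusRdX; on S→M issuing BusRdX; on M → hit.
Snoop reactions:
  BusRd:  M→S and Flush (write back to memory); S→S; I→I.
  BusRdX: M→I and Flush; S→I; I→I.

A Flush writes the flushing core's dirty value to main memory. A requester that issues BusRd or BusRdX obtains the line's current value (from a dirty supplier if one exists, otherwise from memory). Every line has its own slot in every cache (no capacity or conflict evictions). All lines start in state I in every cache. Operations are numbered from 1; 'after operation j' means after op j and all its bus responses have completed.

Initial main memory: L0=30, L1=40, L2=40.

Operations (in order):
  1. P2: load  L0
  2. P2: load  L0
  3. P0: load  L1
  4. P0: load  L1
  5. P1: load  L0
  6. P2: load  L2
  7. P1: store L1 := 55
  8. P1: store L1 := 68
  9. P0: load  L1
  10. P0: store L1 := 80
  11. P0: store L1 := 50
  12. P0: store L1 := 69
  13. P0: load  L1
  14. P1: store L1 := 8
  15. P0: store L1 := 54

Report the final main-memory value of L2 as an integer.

  op1 P2: load  L0 → I/I/S on L0; bus BusRd; mem=30
  op2 P2: load  L0 → I/I/S on L0; bus (none); mem=30
  op3 P0: load  L1 → S/I/I on L1; bus BusRd; mem=40
  op4 P0: load  L1 → S/I/I on L1; bus (none); mem=40
  op5 P1: load  L0 → I/S/S on L0; bus BusRd; mem=30
  op6 P2: load  L2 → I/I/S on L2; bus BusRd; mem=40
  op7 P1: store L1 := 55 → I/M/I on L1; bus BusRdX; mem=40
  op8 P1: store L1 := 68 → I/M/I on L1; bus (none); mem=40
  op9 P0: load  L1 → S/S/I on L1; bus BusRd Flush; mem=68
  op10 P0: store L1 := 80 → M/I/I on L1; bus BusRdX; mem=68
  op11 P0: store L1 := 50 → M/I/I on L1; bus (none); mem=68
  op12 P0: store L1 := 69 → M/I/I on L1; bus (none); mem=68
  op13 P0: load  L1 → M/I/I on L1; bus (none); mem=68
  op14 P1: store L1 := 8 → I/M/I on L1; bus BusRdX Flush; mem=69
  op15 P0: store L1 := 54 → M/I/I on L1; bus BusRdX Flush; mem=8

memory[L2] = 40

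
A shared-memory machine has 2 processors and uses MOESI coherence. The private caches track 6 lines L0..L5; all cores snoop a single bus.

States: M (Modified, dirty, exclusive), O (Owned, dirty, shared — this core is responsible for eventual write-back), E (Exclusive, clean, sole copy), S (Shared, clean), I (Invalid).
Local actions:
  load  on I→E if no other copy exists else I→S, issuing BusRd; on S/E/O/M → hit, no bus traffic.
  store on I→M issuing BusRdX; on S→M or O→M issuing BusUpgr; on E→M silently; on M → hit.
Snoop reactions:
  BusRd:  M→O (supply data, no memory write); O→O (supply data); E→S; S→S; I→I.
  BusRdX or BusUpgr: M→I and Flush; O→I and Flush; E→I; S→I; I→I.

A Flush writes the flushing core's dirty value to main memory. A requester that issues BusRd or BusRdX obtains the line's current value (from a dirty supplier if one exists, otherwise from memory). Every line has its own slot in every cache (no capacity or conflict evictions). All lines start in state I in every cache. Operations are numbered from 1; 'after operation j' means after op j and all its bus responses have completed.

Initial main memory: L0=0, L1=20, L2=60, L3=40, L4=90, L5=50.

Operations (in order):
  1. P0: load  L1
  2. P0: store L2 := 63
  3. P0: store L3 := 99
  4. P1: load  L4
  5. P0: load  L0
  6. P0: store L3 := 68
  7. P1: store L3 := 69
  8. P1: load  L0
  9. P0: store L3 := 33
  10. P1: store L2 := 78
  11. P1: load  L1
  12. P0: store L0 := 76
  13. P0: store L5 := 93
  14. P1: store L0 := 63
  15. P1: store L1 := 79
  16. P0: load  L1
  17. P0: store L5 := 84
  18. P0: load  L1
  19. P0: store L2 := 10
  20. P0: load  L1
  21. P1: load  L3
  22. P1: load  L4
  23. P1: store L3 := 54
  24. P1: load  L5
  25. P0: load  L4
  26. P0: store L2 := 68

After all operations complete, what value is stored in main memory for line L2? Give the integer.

  op1 P0: load  L1 → E/I on L1; bus BusRd; mem=20
  op2 P0: store L2 := 63 → M/I on L2; bus BusRdX; mem=60
  op3 P0: store L3 := 99 → M/I on L3; bus BusRdX; mem=40
  op4 P1: load  L4 → I/E on L4; bus BusRd; mem=90
  op5 P0: load  L0 → E/I on L0; bus BusRd; mem=0
  op6 P0: store L3 := 68 → M/I on L3; bus (none); mem=40
  op7 P1: store L3 := 69 → I/M on L3; bus BusRdX Flush; mem=68
  op8 P1: load  L0 → S/S on L0; bus BusRd; mem=0
  op9 P0: store L3 := 33 → M/I on L3; bus BusRdX Flush; mem=69
  op10 P1: store L2 := 78 → I/M on L2; bus BusRdX Flush; mem=63
  op11 P1: load  L1 → S/S on L1; bus BusRd; mem=20
  op12 P0: store L0 := 76 → M/I on L0; bus BusUpgr; mem=0
  op13 P0: store L5 := 93 → M/I on L5; bus BusRdX; mem=50
  op14 P1: store L0 := 63 → I/M on L0; bus BusRdX Flush; mem=76
  op15 P1: store L1 := 79 → I/M on L1; bus BusUpgr; mem=20
  op16 P0: load  L1 → S/O on L1; bus BusRd; mem=20
  op17 P0: store L5 := 84 → M/I on L5; bus (none); mem=50
  op18 P0: load  L1 → S/O on L1; bus (none); mem=20
  op19 P0: store L2 := 10 → M/I on L2; bus BusRdX Flush; mem=78
  op20 P0: load  L1 → S/O on L1; bus (none); mem=20
  op21 P1: load  L3 → O/S on L3; bus BusRd; mem=69
  op22 P1: load  L4 → I/E on L4; bus (none); mem=90
  op23 P1: store L3 := 54 → I/M on L3; bus BusUpgr Flush; mem=33
  op24 P1: load  L5 → O/S on L5; bus BusRd; mem=50
  op25 P0: load  L4 → S/S on L4; bus BusRd; mem=90
  op26 P0: store L2 := 68 → M/I on L2; bus (none); mem=78

memory[L2] = 78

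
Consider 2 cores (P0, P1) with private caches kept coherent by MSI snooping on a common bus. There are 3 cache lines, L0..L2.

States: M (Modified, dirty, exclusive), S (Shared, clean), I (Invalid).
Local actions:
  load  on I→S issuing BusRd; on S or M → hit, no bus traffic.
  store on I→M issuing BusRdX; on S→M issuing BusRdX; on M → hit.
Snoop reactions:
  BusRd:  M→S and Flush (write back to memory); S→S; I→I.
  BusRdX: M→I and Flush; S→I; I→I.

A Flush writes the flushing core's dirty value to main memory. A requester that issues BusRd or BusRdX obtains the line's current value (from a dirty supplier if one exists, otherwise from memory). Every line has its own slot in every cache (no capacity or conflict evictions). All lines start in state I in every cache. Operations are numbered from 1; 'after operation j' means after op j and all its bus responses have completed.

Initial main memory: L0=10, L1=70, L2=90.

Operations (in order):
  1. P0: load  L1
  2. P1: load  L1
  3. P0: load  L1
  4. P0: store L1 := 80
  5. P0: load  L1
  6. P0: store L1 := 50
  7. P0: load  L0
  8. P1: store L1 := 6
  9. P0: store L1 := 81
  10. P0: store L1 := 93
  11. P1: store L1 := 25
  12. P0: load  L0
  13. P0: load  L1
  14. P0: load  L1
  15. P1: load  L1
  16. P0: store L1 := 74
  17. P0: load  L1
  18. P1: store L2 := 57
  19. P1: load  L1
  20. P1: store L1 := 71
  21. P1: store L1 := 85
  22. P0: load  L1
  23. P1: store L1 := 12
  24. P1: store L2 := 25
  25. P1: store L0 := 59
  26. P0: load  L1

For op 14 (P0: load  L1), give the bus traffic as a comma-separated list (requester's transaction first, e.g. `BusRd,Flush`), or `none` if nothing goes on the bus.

  op1 P0: load  L1 → S/I on L1; bus BusRd; mem=70
  op2 P1: load  L1 → S/S on L1; bus BusRd; mem=70
  op3 P0: load  L1 → S/S on L1; bus (none); mem=70
  op4 P0: store L1 := 80 → M/I on L1; bus BusRdX; mem=70
  op5 P0: load  L1 → M/I on L1; bus (none); mem=70
  op6 P0: store L1 := 50 → M/I on L1; bus (none); mem=70
  op7 P0: load  L0 → S/I on L0; bus BusRd; mem=10
  op8 P1: store L1 := 6 → I/M on L1; bus BusRdX Flush; mem=50
  op9 P0: store L1 := 81 → M/I on L1; bus BusRdX Flush; mem=6
  op10 P0: store L1 := 93 → M/I on L1; bus (none); mem=6
  op11 P1: store L1 := 25 → I/M on L1; bus BusRdX Flush; mem=93
  op12 P0: load  L0 → S/I on L0; bus (none); mem=10
  op13 P0: load  L1 → S/S on L1; bus BusRd Flush; mem=25
  op14 P0: load  L1 → S/S on L1; bus (none); mem=25
  op15 P1: load  L1 → S/S on L1; bus (none); mem=25
  op16 P0: store L1 := 74 → M/I on L1; bus BusRdX; mem=25
  op17 P0: load  L1 → M/I on L1; bus (none); mem=25
  op18 P1: store L2 := 57 → I/M on L2; bus BusRdX; mem=90
  op19 P1: load  L1 → S/S on L1; bus BusRd Flush; mem=74
  op20 P1: store L1 := 71 → I/M on L1; bus BusRdX; mem=74
  op21 P1: store L1 := 85 → I/M on L1; bus (none); mem=74
  op22 P0: load  L1 → S/S on L1; bus BusRd Flush; mem=85
  op23 P1: store L1 := 12 → I/M on L1; bus BusRdX; mem=85
  op24 P1: store L2 := 25 → I/M on L2; bus (none); mem=90
  op25 P1: store L0 := 59 → I/M on L0; bus BusRdX; mem=10
  op26 P0: load  L1 → S/S on L1; bus BusRd Flush; mem=12

bus = none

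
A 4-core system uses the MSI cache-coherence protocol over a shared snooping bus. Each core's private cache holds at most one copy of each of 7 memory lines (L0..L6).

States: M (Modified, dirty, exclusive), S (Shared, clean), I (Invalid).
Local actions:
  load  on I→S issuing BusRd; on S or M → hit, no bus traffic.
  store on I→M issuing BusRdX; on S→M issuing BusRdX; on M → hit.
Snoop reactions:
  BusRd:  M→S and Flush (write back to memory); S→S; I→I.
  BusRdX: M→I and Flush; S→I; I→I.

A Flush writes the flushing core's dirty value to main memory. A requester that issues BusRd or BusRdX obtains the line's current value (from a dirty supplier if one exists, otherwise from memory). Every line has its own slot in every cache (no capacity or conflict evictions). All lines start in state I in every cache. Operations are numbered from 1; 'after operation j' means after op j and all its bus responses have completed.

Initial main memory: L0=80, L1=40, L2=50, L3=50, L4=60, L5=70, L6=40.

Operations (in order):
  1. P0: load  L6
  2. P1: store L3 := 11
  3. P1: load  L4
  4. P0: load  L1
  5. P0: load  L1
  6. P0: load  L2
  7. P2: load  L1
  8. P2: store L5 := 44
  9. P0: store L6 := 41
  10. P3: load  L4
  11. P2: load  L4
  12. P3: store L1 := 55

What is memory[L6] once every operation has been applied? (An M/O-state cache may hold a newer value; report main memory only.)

memory[L6] = 40

1. P0: load  L6  bus=[BusRd]  L6: P0=S P1=I P2=I P3=I  mem[L6]=40
2. P1: store L3 := 11  bus=[BusRdX]  L3: P0=I P1=M P2=I P3=I  mem[L3]=50
3. P1: load  L4  bus=[BusRd]  L4: P0=I P1=S P2=I P3=I  mem[L4]=60
4. P0: load  L1  bus=[BusRd]  L1: P0=S P1=I P2=I P3=I  mem[L1]=40
5. P0: load  L1  bus=[-]  L1: P0=S P1=I P2=I P3=I  mem[L1]=40
6. P0: load  L2  bus=[BusRd]  L2: P0=S P1=I P2=I P3=I  mem[L2]=50
7. P2: load  L1  bus=[BusRd]  L1: P0=S P1=I P2=S P3=I  mem[L1]=40
8. P2: store L5 := 44  bus=[BusRdX]  L5: P0=I P1=I P2=M P3=I  mem[L5]=70
9. P0: store L6 := 41  bus=[BusRdX]  L6: P0=M P1=I P2=I P3=I  mem[L6]=40
10. P3: load  L4  bus=[BusRd]  L4: P0=I P1=S P2=I P3=S  mem[L4]=60
11. P2: load  L4  bus=[BusRd]  L4: P0=I P1=S P2=S P3=S  mem[L4]=60
12. P3: store L1 := 55  bus=[BusRdX]  L1: P0=I P1=I P2=I P3=M  mem[L1]=40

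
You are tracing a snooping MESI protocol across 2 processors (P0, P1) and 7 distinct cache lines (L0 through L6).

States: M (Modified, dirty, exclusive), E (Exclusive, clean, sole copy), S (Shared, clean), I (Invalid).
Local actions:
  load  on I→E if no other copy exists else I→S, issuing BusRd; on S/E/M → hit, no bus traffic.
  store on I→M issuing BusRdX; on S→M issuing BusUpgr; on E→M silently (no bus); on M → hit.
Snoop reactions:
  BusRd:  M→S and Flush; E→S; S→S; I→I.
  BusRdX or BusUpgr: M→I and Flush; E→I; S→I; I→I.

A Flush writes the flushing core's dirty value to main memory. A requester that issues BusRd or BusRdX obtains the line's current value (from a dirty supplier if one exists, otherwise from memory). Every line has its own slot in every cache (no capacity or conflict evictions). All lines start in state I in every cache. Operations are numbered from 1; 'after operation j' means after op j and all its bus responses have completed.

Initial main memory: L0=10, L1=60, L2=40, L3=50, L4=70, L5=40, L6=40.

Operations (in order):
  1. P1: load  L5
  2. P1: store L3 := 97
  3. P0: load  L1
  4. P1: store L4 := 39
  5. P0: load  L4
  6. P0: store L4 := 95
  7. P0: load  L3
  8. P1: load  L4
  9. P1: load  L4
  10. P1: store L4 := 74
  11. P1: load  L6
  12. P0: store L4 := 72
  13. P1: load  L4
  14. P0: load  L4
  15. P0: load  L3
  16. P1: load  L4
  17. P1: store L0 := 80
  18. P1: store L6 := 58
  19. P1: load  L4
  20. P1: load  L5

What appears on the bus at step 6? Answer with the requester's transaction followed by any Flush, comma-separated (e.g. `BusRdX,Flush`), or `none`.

1. P1: load  L5  bus=[BusRd]  L5: P0=I P1=E  mem[L5]=40
2. P1: store L3 := 97  bus=[BusRdX]  L3: P0=I P1=M  mem[L3]=50
3. P0: load  L1  bus=[BusRd]  L1: P0=E P1=I  mem[L1]=60
4. P1: store L4 := 39  bus=[BusRdX]  L4: P0=I P1=M  mem[L4]=70
5. P0: load  L4  bus=[BusRd,Flush]  L4: P0=S P1=S  mem[L4]=39
6. P0: store L4 := 95  bus=[BusUpgr]  L4: P0=M P1=I  mem[L4]=39
7. P0: load  L3  bus=[BusRd,Flush]  L3: P0=S P1=S  mem[L3]=97
8. P1: load  L4  bus=[BusRd,Flush]  L4: P0=S P1=S  mem[L4]=95
9. P1: load  L4  bus=[-]  L4: P0=S P1=S  mem[L4]=95
10. P1: store L4 := 74  bus=[BusUpgr]  L4: P0=I P1=M  mem[L4]=95
11. P1: load  L6  bus=[BusRd]  L6: P0=I P1=E  mem[L6]=40
12. P0: store L4 := 72  bus=[BusRdX,Flush]  L4: P0=M P1=I  mem[L4]=74
13. P1: load  L4  bus=[BusRd,Flush]  L4: P0=S P1=S  mem[L4]=72
14. P0: load  L4  bus=[-]  L4: P0=S P1=S  mem[L4]=72
15. P0: load  L3  bus=[-]  L3: P0=S P1=S  mem[L3]=97
16. P1: load  L4  bus=[-]  L4: P0=S P1=S  mem[L4]=72
17. P1: store L0 := 80  bus=[BusRdX]  L0: P0=I P1=M  mem[L0]=10
18. P1: store L6 := 58  bus=[-]  L6: P0=I P1=M  mem[L6]=40
19. P1: load  L4  bus=[-]  L4: P0=S P1=S  mem[L4]=72
20. P1: load  L5  bus=[-]  L5: P0=I P1=E  mem[L5]=40

bus = BusUpgr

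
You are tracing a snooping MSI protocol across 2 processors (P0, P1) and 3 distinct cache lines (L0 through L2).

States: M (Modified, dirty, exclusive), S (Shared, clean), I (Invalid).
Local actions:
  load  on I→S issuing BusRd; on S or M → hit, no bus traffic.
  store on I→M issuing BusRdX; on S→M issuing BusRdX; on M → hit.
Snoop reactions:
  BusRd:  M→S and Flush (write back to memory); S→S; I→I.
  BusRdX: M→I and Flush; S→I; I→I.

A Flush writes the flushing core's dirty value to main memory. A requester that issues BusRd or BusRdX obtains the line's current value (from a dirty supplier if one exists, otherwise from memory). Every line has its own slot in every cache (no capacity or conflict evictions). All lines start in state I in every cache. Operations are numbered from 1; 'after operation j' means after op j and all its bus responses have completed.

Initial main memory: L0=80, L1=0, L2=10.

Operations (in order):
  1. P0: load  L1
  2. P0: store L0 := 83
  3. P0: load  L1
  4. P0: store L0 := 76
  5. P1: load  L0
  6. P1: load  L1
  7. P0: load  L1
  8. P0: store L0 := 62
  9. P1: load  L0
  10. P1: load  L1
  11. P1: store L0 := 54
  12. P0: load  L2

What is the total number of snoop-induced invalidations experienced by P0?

invalidations = 1

[1] P0: load  L1 | P0:S(0), P1:I | bus: BusRd
[2] P0: store L0 := 83 | P0:M(83), P1:I | bus: BusRdX
[3] P0: load  L1 | P0:S(0), P1:I | bus: none
[4] P0: store L0 := 76 | P0:M(76), P1:I | bus: none
[5] P1: load  L0 | P0:S(76), P1:S(76) | bus: BusRd,Flush
[6] P1: load  L1 | P0:S(0), P1:S(0) | bus: BusRd
[7] P0: load  L1 | P0:S(0), P1:S(0) | bus: none
[8] P0: store L0 := 62 | P0:M(62), P1:I | bus: BusRdX
[9] P1: load  L0 | P0:S(62), P1:S(62) | bus: BusRd,Flush
[10] P1: load  L1 | P0:S(0), P1:S(0) | bus: none
[11] P1: store L0 := 54 | P0:I, P1:M(54) | bus: BusRdX
[12] P0: load  L2 | P0:S(10), P1:I | bus: BusRd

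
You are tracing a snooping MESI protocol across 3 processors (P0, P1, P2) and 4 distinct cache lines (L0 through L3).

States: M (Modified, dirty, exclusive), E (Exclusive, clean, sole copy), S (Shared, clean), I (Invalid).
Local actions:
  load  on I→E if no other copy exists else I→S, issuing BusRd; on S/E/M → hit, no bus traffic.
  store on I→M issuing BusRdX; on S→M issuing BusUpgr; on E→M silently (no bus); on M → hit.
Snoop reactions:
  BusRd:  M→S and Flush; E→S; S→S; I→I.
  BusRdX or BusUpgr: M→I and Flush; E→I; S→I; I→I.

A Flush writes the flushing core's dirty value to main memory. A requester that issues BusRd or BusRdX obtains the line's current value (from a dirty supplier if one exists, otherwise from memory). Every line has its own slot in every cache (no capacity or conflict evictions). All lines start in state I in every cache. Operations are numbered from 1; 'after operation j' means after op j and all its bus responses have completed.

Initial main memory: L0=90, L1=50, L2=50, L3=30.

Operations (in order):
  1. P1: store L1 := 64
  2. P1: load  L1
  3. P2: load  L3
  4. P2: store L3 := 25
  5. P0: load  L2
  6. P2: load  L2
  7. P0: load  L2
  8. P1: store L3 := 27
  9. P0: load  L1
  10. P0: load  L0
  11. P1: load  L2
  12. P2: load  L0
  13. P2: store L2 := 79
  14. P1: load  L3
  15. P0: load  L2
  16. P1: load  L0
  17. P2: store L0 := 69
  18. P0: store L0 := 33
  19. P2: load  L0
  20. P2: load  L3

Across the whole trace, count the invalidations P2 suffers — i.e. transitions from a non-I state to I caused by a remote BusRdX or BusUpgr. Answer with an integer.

invalidations = 2

[1] P1: store L1 := 64 | P0:I, P1:M(64), P2:I | bus: BusRdX
[2] P1: load  L1 | P0:I, P1:M(64), P2:I | bus: none
[3] P2: load  L3 | P0:I, P1:I, P2:E(30) | bus: BusRd
[4] P2: store L3 := 25 | P0:I, P1:I, P2:M(25) | bus: none
[5] P0: load  L2 | P0:E(50), P1:I, P2:I | bus: BusRd
[6] P2: load  L2 | P0:S(50), P1:I, P2:S(50) | bus: BusRd
[7] P0: load  L2 | P0:S(50), P1:I, P2:S(50) | bus: none
[8] P1: store L3 := 27 | P0:I, P1:M(27), P2:I | bus: BusRdX,Flush
[9] P0: load  L1 | P0:S(64), P1:S(64), P2:I | bus: BusRd,Flush
[10] P0: load  L0 | P0:E(90), P1:I, P2:I | bus: BusRd
[11] P1: load  L2 | P0:S(50), P1:S(50), P2:S(50) | bus: BusRd
[12] P2: load  L0 | P0:S(90), P1:I, P2:S(90) | bus: BusRd
[13] P2: store L2 := 79 | P0:I, P1:I, P2:M(79) | bus: BusUpgr
[14] P1: load  L3 | P0:I, P1:M(27), P2:I | bus: none
[15] P0: load  L2 | P0:S(79), P1:I, P2:S(79) | bus: BusRd,Flush
[16] P1: load  L0 | P0:S(90), P1:S(90), P2:S(90) | bus: BusRd
[17] P2: store L0 := 69 | P0:I, P1:I, P2:M(69) | bus: BusUpgr
[18] P0: store L0 := 33 | P0:M(33), P1:I, P2:I | bus: BusRdX,Flush
[19] P2: load  L0 | P0:S(33), P1:I, P2:S(33) | bus: BusRd,Flush
[20] P2: load  L3 | P0:I, P1:S(27), P2:S(27) | bus: BusRd,Flush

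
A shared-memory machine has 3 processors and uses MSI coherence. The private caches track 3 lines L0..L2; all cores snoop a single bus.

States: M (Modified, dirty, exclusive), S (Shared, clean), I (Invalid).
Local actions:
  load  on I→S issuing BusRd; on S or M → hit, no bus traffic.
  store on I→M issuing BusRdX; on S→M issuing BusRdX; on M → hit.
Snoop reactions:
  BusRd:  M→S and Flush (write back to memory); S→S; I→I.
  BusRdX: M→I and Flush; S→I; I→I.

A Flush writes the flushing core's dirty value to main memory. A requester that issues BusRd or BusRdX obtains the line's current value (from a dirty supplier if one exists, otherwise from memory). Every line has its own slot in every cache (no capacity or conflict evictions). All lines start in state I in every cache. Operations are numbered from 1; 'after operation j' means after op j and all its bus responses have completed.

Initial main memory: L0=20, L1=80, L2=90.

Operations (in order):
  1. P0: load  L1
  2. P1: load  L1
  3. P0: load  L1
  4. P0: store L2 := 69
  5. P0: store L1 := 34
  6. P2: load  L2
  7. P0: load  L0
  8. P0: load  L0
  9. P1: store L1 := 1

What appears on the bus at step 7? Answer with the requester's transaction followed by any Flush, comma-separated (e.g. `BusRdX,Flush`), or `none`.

[1] P0: load  L1 | P0:S(80), P1:I, P2:I | bus: BusRd
[2] P1: load  L1 | P0:S(80), P1:S(80), P2:I | bus: BusRd
[3] P0: load  L1 | P0:S(80), P1:S(80), P2:I | bus: none
[4] P0: store L2 := 69 | P0:M(69), P1:I, P2:I | bus: BusRdX
[5] P0: store L1 := 34 | P0:M(34), P1:I, P2:I | bus: BusRdX
[6] P2: load  L2 | P0:S(69), P1:I, P2:S(69) | bus: BusRd,Flush
[7] P0: load  L0 | P0:S(20), P1:I, P2:I | bus: BusRd
[8] P0: load  L0 | P0:S(20), P1:I, P2:I | bus: none
[9] P1: store L1 := 1 | P0:I, P1:M(1), P2:I | bus: BusRdX,Flush

bus = BusRd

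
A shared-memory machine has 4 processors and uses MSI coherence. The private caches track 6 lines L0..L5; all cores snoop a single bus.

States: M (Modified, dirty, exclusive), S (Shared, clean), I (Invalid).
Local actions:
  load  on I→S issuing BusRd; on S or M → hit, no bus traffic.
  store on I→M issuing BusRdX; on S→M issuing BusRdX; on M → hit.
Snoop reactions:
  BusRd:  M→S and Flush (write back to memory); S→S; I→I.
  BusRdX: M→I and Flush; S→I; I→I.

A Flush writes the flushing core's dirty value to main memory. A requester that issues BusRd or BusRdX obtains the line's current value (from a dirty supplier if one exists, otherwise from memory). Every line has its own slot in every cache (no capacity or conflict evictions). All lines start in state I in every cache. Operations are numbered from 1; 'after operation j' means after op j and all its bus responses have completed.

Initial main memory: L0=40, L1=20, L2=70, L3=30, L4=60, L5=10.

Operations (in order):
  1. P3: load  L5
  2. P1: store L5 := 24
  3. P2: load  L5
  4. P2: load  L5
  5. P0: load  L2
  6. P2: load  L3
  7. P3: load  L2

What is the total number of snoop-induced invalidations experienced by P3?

invalidations = 1

  op1 P3: load  L5 → I/I/I/S on L5; bus BusRd; mem=10
  op2 P1: store L5 := 24 → I/M/I/I on L5; bus BusRdX; mem=10
  op3 P2: load  L5 → I/S/S/I on L5; bus BusRd Flush; mem=24
  op4 P2: load  L5 → I/S/S/I on L5; bus (none); mem=24
  op5 P0: load  L2 → S/I/I/I on L2; bus BusRd; mem=70
  op6 P2: load  L3 → I/I/S/I on L3; bus BusRd; mem=30
  op7 P3: load  L2 → S/I/I/S on L2; bus BusRd; mem=70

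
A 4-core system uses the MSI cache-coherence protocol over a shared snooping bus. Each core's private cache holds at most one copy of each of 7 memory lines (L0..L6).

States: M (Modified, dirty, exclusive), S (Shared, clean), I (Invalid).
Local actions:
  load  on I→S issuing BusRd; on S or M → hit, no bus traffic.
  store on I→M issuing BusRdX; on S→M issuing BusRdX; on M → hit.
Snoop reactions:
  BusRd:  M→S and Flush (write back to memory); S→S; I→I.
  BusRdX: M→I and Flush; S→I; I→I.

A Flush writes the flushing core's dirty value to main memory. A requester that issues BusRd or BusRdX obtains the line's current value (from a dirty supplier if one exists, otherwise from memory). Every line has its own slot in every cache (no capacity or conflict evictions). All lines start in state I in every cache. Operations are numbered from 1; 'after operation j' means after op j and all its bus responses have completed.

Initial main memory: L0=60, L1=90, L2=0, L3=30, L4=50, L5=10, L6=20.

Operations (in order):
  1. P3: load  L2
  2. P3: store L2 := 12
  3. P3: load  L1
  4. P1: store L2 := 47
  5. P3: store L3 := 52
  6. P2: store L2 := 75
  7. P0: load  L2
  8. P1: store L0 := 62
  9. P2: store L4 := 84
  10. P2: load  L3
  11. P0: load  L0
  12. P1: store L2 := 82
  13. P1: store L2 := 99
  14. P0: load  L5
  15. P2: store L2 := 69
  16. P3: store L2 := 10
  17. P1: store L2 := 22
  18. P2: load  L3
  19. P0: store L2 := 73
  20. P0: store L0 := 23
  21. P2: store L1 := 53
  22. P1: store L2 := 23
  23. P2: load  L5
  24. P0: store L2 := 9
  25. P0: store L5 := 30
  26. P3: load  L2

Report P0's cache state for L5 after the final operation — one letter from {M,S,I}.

state = M

step 1: P3: load  L2  ⟶  IIIS  (L2)  txn=BusRd  M[L2]=0
step 2: P3: store L2 := 12  ⟶  IIIM  (L2)  txn=BusRdX  M[L2]=0
step 3: P3: load  L1  ⟶  IIIS  (L1)  txn=BusRd  M[L1]=90
step 4: P1: store L2 := 47  ⟶  IMII  (L2)  txn=BusRdX+Flush  M[L2]=12
step 5: P3: store L3 := 52  ⟶  IIIM  (L3)  txn=BusRdX  M[L3]=30
step 6: P2: store L2 := 75  ⟶  IIMI  (L2)  txn=BusRdX+Flush  M[L2]=47
step 7: P0: load  L2  ⟶  SISI  (L2)  txn=BusRd+Flush  M[L2]=75
step 8: P1: store L0 := 62  ⟶  IMII  (L0)  txn=BusRdX  M[L0]=60
step 9: P2: store L4 := 84  ⟶  IIMI  (L4)  txn=BusRdX  M[L4]=50
step 10: P2: load  L3  ⟶  IISS  (L3)  txn=BusRd+Flush  M[L3]=52
step 11: P0: load  L0  ⟶  SSII  (L0)  txn=BusRd+Flush  M[L0]=62
step 12: P1: store L2 := 82  ⟶  IMII  (L2)  txn=BusRdX  M[L2]=75
step 13: P1: store L2 := 99  ⟶  IMII  (L2)  txn=∅  M[L2]=75
step 14: P0: load  L5  ⟶  SIII  (L5)  txn=BusRd  M[L5]=10
step 15: P2: store L2 := 69  ⟶  IIMI  (L2)  txn=BusRdX+Flush  M[L2]=99
step 16: P3: store L2 := 10  ⟶  IIIM  (L2)  txn=BusRdX+Flush  M[L2]=69
step 17: P1: store L2 := 22  ⟶  IMII  (L2)  txn=BusRdX+Flush  M[L2]=10
step 18: P2: load  L3  ⟶  IISS  (L3)  txn=∅  M[L3]=52
step 19: P0: store L2 := 73  ⟶  MIII  (L2)  txn=BusRdX+Flush  M[L2]=22
step 20: P0: store L0 := 23  ⟶  MIII  (L0)  txn=BusRdX  M[L0]=62
step 21: P2: store L1 := 53  ⟶  IIMI  (L1)  txn=BusRdX  M[L1]=90
step 22: P1: store L2 := 23  ⟶  IMII  (L2)  txn=BusRdX+Flush  M[L2]=73
step 23: P2: load  L5  ⟶  SISI  (L5)  txn=BusRd  M[L5]=10
step 24: P0: store L2 := 9  ⟶  MIII  (L2)  txn=BusRdX+Flush  M[L2]=23
step 25: P0: store L5 := 30  ⟶  MIII  (L5)  txn=BusRdX  M[L5]=10
step 26: P3: load  L2  ⟶  SIIS  (L2)  txn=BusRd+Flush  M[L2]=9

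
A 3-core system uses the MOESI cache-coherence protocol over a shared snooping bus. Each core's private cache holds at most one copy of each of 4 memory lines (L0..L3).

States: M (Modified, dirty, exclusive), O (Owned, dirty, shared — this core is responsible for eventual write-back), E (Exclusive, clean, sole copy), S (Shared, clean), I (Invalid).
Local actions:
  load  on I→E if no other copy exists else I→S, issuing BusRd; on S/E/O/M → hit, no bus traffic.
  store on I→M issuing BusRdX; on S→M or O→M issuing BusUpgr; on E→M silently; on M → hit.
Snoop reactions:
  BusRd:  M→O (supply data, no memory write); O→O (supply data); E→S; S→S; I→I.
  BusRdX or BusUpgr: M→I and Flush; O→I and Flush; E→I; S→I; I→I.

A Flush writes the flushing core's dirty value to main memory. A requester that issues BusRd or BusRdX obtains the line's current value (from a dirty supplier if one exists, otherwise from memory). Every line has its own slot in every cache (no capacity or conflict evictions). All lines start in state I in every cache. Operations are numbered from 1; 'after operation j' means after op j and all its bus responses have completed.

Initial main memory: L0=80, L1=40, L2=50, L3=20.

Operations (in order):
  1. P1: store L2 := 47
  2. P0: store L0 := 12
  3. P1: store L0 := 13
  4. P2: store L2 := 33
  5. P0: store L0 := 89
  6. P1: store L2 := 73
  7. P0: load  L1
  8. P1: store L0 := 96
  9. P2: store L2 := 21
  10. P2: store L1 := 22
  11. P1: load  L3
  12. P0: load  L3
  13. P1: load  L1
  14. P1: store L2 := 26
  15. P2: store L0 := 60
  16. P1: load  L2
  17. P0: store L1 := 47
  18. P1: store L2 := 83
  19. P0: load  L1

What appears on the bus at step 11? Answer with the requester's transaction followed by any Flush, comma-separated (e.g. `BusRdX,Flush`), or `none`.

[1] P1: store L2 := 47 | P0:I, P1:M(47), P2:I | bus: BusRdX
[2] P0: store L0 := 12 | P0:M(12), P1:I, P2:I | bus: BusRdX
[3] P1: store L0 := 13 | P0:I, P1:M(13), P2:I | bus: BusRdX,Flush
[4] P2: store L2 := 33 | P0:I, P1:I, P2:M(33) | bus: BusRdX,Flush
[5] P0: store L0 := 89 | P0:M(89), P1:I, P2:I | bus: BusRdX,Flush
[6] P1: store L2 := 73 | P0:I, P1:M(73), P2:I | bus: BusRdX,Flush
[7] P0: load  L1 | P0:E(40), P1:I, P2:I | bus: BusRd
[8] P1: store L0 := 96 | P0:I, P1:M(96), P2:I | bus: BusRdX,Flush
[9] P2: store L2 := 21 | P0:I, P1:I, P2:M(21) | bus: BusRdX,Flush
[10] P2: store L1 := 22 | P0:I, P1:I, P2:M(22) | bus: BusRdX
[11] P1: load  L3 | P0:I, P1:E(20), P2:I | bus: BusRd
[12] P0: load  L3 | P0:S(20), P1:S(20), P2:I | bus: BusRd
[13] P1: load  L1 | P0:I, P1:S(22), P2:O(22) | bus: BusRd
[14] P1: store L2 := 26 | P0:I, P1:M(26), P2:I | bus: BusRdX,Flush
[15] P2: store L0 := 60 | P0:I, P1:I, P2:M(60) | bus: BusRdX,Flush
[16] P1: load  L2 | P0:I, P1:M(26), P2:I | bus: none
[17] P0: store L1 := 47 | P0:M(47), P1:I, P2:I | bus: BusRdX,Flush
[18] P1: store L2 := 83 | P0:I, P1:M(83), P2:I | bus: none
[19] P0: load  L1 | P0:M(47), P1:I, P2:I | bus: none

bus = BusRd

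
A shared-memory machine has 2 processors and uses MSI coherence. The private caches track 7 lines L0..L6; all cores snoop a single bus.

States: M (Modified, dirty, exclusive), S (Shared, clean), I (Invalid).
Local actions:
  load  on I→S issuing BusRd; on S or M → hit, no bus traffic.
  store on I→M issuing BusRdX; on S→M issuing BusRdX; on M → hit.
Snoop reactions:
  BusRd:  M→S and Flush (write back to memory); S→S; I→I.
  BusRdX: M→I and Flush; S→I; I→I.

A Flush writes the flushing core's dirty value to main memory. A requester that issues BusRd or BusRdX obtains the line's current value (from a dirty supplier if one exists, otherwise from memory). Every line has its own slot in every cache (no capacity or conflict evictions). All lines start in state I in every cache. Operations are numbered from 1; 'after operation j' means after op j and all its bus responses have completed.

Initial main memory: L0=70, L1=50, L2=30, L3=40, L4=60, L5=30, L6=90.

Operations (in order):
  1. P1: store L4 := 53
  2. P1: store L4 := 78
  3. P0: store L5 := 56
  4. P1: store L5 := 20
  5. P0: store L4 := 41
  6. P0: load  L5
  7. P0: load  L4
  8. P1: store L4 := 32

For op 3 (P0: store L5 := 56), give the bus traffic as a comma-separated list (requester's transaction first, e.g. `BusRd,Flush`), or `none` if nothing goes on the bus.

bus = BusRdX

  op1 P1: store L4 := 53 → I/M on L4; bus BusRdX; mem=60
  op2 P1: store L4 := 78 → I/M on L4; bus (none); mem=60
  op3 P0: store L5 := 56 → M/I on L5; bus BusRdX; mem=30
  op4 P1: store L5 := 20 → I/M on L5; bus BusRdX Flush; mem=56
  op5 P0: store L4 := 41 → M/I on L4; bus BusRdX Flush; mem=78
  op6 P0: load  L5 → S/S on L5; bus BusRd Flush; mem=20
  op7 P0: load  L4 → M/I on L4; bus (none); mem=78
  op8 P1: store L4 := 32 → I/M on L4; bus BusRdX Flush; mem=41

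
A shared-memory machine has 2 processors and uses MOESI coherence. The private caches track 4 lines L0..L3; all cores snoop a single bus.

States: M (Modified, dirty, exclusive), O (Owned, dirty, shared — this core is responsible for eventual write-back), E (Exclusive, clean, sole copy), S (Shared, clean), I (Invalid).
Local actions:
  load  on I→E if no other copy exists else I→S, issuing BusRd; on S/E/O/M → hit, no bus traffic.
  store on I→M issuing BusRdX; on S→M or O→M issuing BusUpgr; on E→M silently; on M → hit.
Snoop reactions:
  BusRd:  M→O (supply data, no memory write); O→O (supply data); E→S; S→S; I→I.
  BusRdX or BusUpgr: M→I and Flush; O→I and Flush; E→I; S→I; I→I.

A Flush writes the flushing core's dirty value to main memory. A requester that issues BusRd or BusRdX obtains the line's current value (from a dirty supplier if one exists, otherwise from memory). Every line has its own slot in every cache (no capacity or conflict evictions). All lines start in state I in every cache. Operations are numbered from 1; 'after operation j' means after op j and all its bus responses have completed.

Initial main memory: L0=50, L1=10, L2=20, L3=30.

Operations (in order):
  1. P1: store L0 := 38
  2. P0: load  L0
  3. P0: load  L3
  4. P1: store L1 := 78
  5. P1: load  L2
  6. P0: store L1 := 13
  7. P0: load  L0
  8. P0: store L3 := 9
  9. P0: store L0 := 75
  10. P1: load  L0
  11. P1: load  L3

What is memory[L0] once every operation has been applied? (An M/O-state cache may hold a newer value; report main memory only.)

[1] P1: store L0 := 38 | P0:I, P1:M(38) | bus: BusRdX
[2] P0: load  L0 | P0:S(38), P1:O(38) | bus: BusRd
[3] P0: load  L3 | P0:E(30), P1:I | bus: BusRd
[4] P1: store L1 := 78 | P0:I, P1:M(78) | bus: BusRdX
[5] P1: load  L2 | P0:I, P1:E(20) | bus: BusRd
[6] P0: store L1 := 13 | P0:M(13), P1:I | bus: BusRdX,Flush
[7] P0: load  L0 | P0:S(38), P1:O(38) | bus: none
[8] P0: store L3 := 9 | P0:M(9), P1:I | bus: none
[9] P0: store L0 := 75 | P0:M(75), P1:I | bus: BusUpgr,Flush
[10] P1: load  L0 | P0:O(75), P1:S(75) | bus: BusRd
[11] P1: load  L3 | P0:O(9), P1:S(9) | bus: BusRd

memory[L0] = 38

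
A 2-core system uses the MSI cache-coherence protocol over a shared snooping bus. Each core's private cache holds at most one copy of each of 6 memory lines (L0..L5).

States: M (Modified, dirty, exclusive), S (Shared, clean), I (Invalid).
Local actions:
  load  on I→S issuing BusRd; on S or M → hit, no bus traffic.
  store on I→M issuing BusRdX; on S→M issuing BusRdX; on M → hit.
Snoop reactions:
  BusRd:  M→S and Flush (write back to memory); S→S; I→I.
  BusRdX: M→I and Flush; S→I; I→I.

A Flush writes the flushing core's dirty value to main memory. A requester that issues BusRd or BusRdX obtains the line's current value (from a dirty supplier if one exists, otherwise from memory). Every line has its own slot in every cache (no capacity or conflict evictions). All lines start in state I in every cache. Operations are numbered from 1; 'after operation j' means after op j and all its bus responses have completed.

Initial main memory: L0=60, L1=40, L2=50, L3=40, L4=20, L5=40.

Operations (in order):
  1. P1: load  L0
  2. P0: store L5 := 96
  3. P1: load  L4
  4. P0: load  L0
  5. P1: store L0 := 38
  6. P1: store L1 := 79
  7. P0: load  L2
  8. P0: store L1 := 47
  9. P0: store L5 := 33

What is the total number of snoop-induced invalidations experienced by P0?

invalidations = 1

step 1: P1: load  L0  ⟶  IS  (L0)  txn=BusRd  M[L0]=60
step 2: P0: store L5 := 96  ⟶  MI  (L5)  txn=BusRdX  M[L5]=40
step 3: P1: load  L4  ⟶  IS  (L4)  txn=BusRd  M[L4]=20
step 4: P0: load  L0  ⟶  SS  (L0)  txn=BusRd  M[L0]=60
step 5: P1: store L0 := 38  ⟶  IM  (L0)  txn=BusRdX  M[L0]=60
step 6: P1: store L1 := 79  ⟶  IM  (L1)  txn=BusRdX  M[L1]=40
step 7: P0: load  L2  ⟶  SI  (L2)  txn=BusRd  M[L2]=50
step 8: P0: store L1 := 47  ⟶  MI  (L1)  txn=BusRdX+Flush  M[L1]=79
step 9: P0: store L5 := 33  ⟶  MI  (L5)  txn=∅  M[L5]=40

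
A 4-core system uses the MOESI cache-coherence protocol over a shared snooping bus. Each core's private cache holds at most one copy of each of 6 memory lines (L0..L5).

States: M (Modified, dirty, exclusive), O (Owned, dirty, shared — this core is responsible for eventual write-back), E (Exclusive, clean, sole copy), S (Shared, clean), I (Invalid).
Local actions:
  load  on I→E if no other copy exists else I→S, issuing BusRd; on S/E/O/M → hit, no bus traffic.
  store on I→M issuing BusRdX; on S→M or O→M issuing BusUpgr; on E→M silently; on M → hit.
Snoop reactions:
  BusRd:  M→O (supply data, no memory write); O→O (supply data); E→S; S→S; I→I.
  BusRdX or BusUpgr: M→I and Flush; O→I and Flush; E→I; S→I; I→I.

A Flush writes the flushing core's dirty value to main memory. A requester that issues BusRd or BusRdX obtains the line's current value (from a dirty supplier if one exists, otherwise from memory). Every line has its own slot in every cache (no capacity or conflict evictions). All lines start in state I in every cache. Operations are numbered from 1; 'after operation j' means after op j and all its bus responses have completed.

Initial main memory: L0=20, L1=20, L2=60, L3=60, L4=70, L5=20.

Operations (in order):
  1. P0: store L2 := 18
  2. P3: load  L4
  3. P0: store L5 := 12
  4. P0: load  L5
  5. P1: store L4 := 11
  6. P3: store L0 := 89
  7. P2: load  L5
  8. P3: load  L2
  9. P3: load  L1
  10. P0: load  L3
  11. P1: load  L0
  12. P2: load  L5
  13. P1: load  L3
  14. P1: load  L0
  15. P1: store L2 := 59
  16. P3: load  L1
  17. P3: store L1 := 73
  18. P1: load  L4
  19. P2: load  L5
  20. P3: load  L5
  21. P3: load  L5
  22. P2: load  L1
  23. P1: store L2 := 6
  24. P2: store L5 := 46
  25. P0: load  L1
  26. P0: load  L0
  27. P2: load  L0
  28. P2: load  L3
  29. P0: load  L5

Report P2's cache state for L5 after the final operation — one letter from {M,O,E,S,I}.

state = O

[1] P0: store L2 := 18 | P0:M(18), P1:I, P2:I, P3:I | bus: BusRdX
[2] P3: load  L4 | P0:I, P1:I, P2:I, P3:E(70) | bus: BusRd
[3] P0: store L5 := 12 | P0:M(12), P1:I, P2:I, P3:I | bus: BusRdX
[4] P0: load  L5 | P0:M(12), P1:I, P2:I, P3:I | bus: none
[5] P1: store L4 := 11 | P0:I, P1:M(11), P2:I, P3:I | bus: BusRdX
[6] P3: store L0 := 89 | P0:I, P1:I, P2:I, P3:M(89) | bus: BusRdX
[7] P2: load  L5 | P0:O(12), P1:I, P2:S(12), P3:I | bus: BusRd
[8] P3: load  L2 | P0:O(18), P1:I, P2:I, P3:S(18) | bus: BusRd
[9] P3: load  L1 | P0:I, P1:I, P2:I, P3:E(20) | bus: BusRd
[10] P0: load  L3 | P0:E(60), P1:I, P2:I, P3:I | bus: BusRd
[11] P1: load  L0 | P0:I, P1:S(89), P2:I, P3:O(89) | bus: BusRd
[12] P2: load  L5 | P0:O(12), P1:I, P2:S(12), P3:I | bus: none
[13] P1: load  L3 | P0:S(60), P1:S(60), P2:I, P3:I | bus: BusRd
[14] P1: load  L0 | P0:I, P1:S(89), P2:I, P3:O(89) | bus: none
[15] P1: store L2 := 59 | P0:I, P1:M(59), P2:I, P3:I | bus: BusRdX,Flush
[16] P3: load  L1 | P0:I, P1:I, P2:I, P3:E(20) | bus: none
[17] P3: store L1 := 73 | P0:I, P1:I, P2:I, P3:M(73) | bus: none
[18] P1: load  L4 | P0:I, P1:M(11), P2:I, P3:I | bus: none
[19] P2: load  L5 | P0:O(12), P1:I, P2:S(12), P3:I | bus: none
[20] P3: load  L5 | P0:O(12), P1:I, P2:S(12), P3:S(12) | bus: BusRd
[21] P3: load  L5 | P0:O(12), P1:I, P2:S(12), P3:S(12) | bus: none
[22] P2: load  L1 | P0:I, P1:I, P2:S(73), P3:O(73) | bus: BusRd
[23] P1: store L2 := 6 | P0:I, P1:M(6), P2:I, P3:I | bus: none
[24] P2: store L5 := 46 | P0:I, P1:I, P2:M(46), P3:I | bus: BusUpgr,Flush
[25] P0: load  L1 | P0:S(73), P1:I, P2:S(73), P3:O(73) | bus: BusRd
[26] P0: load  L0 | P0:S(89), P1:S(89), P2:I, P3:O(89) | bus: BusRd
[27] P2: load  L0 | P0:S(89), P1:S(89), P2:S(89), P3:O(89) | bus: BusRd
[28] P2: load  L3 | P0:S(60), P1:S(60), P2:S(60), P3:I | bus: BusRd
[29] P0: load  L5 | P0:S(46), P1:I, P2:O(46), P3:I | bus: BusRd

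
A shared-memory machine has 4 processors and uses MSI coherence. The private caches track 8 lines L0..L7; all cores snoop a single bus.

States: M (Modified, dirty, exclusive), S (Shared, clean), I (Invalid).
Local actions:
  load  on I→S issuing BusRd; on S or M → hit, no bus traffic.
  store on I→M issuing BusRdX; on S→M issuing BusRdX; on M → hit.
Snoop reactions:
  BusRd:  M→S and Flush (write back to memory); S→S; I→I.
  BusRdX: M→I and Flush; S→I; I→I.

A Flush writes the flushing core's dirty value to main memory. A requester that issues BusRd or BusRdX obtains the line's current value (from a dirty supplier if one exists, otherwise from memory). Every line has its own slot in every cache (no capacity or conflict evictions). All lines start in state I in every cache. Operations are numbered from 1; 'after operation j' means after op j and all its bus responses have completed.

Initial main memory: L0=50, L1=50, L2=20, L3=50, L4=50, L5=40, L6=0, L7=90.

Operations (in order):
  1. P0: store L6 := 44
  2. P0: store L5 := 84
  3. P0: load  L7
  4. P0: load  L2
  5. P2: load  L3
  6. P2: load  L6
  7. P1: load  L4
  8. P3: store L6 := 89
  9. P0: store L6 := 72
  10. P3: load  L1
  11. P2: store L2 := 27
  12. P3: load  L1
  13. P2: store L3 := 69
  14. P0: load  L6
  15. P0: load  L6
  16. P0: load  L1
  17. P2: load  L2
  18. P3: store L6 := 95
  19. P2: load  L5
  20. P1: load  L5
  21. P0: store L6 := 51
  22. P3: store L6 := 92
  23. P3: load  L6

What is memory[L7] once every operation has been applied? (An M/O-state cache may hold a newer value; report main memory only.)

memory[L7] = 90

step 1: P0: store L6 := 44  ⟶  MIII  (L6)  txn=BusRdX  M[L6]=0
step 2: P0: store L5 := 84  ⟶  MIII  (L5)  txn=BusRdX  M[L5]=40
step 3: P0: load  L7  ⟶  SIII  (L7)  txn=BusRd  M[L7]=90
step 4: P0: load  L2  ⟶  SIII  (L2)  txn=BusRd  M[L2]=20
step 5: P2: load  L3  ⟶  IISI  (L3)  txn=BusRd  M[L3]=50
step 6: P2: load  L6  ⟶  SISI  (L6)  txn=BusRd+Flush  M[L6]=44
step 7: P1: load  L4  ⟶  ISII  (L4)  txn=BusRd  M[L4]=50
step 8: P3: store L6 := 89  ⟶  IIIM  (L6)  txn=BusRdX  M[L6]=44
step 9: P0: store L6 := 72  ⟶  MIII  (L6)  txn=BusRdX+Flush  M[L6]=89
step 10: P3: load  L1  ⟶  IIIS  (L1)  txn=BusRd  M[L1]=50
step 11: P2: store L2 := 27  ⟶  IIMI  (L2)  txn=BusRdX  M[L2]=20
step 12: P3: load  L1  ⟶  IIIS  (L1)  txn=∅  M[L1]=50
step 13: P2: store L3 := 69  ⟶  IIMI  (L3)  txn=BusRdX  M[L3]=50
step 14: P0: load  L6  ⟶  MIII  (L6)  txn=∅  M[L6]=89
step 15: P0: load  L6  ⟶  MIII  (L6)  txn=∅  M[L6]=89
step 16: P0: load  L1  ⟶  SIIS  (L1)  txn=BusRd  M[L1]=50
step 17: P2: load  L2  ⟶  IIMI  (L2)  txn=∅  M[L2]=20
step 18: P3: store L6 := 95  ⟶  IIIM  (L6)  txn=BusRdX+Flush  M[L6]=72
step 19: P2: load  L5  ⟶  SISI  (L5)  txn=BusRd+Flush  M[L5]=84
step 20: P1: load  L5  ⟶  SSSI  (L5)  txn=BusRd  M[L5]=84
step 21: P0: store L6 := 51  ⟶  MIII  (L6)  txn=BusRdX+Flush  M[L6]=95
step 22: P3: store L6 := 92  ⟶  IIIM  (L6)  txn=BusRdX+Flush  M[L6]=51
step 23: P3: load  L6  ⟶  IIIM  (L6)  txn=∅  M[L6]=51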